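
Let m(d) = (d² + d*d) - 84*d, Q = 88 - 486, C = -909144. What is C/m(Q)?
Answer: -113643/43780 ≈ -2.5958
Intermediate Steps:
Q = -398
m(d) = -84*d + 2*d² (m(d) = (d² + d²) - 84*d = 2*d² - 84*d = -84*d + 2*d²)
C/m(Q) = -909144*(-1/(796*(-42 - 398))) = -909144/(2*(-398)*(-440)) = -909144/350240 = -909144*1/350240 = -113643/43780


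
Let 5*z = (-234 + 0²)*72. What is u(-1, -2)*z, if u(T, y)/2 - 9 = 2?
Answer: -370656/5 ≈ -74131.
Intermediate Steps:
u(T, y) = 22 (u(T, y) = 18 + 2*2 = 18 + 4 = 22)
z = -16848/5 (z = ((-234 + 0²)*72)/5 = ((-234 + 0)*72)/5 = (-234*72)/5 = (⅕)*(-16848) = -16848/5 ≈ -3369.6)
u(-1, -2)*z = 22*(-16848/5) = -370656/5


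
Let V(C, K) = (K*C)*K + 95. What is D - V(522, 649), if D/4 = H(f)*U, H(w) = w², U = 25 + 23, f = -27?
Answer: -219727049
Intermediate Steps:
U = 48
D = 139968 (D = 4*((-27)²*48) = 4*(729*48) = 4*34992 = 139968)
V(C, K) = 95 + C*K² (V(C, K) = (C*K)*K + 95 = C*K² + 95 = 95 + C*K²)
D - V(522, 649) = 139968 - (95 + 522*649²) = 139968 - (95 + 522*421201) = 139968 - (95 + 219866922) = 139968 - 1*219867017 = 139968 - 219867017 = -219727049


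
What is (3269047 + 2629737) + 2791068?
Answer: 8689852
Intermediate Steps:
(3269047 + 2629737) + 2791068 = 5898784 + 2791068 = 8689852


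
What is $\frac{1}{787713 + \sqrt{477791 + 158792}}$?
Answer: $\frac{787713}{620491133786} - \frac{\sqrt{636583}}{620491133786} \approx 1.2682 \cdot 10^{-6}$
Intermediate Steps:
$\frac{1}{787713 + \sqrt{477791 + 158792}} = \frac{1}{787713 + \sqrt{636583}}$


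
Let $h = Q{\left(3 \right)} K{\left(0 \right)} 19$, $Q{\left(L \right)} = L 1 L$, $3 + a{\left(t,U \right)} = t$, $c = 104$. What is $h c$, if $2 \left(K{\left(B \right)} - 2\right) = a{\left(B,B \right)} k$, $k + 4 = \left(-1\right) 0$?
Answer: $142272$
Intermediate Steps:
$a{\left(t,U \right)} = -3 + t$
$k = -4$ ($k = -4 - 0 = -4 + 0 = -4$)
$K{\left(B \right)} = 8 - 2 B$ ($K{\left(B \right)} = 2 + \frac{\left(-3 + B\right) \left(-4\right)}{2} = 2 + \frac{12 - 4 B}{2} = 2 - \left(-6 + 2 B\right) = 8 - 2 B$)
$Q{\left(L \right)} = L^{2}$ ($Q{\left(L \right)} = L L = L^{2}$)
$h = 1368$ ($h = 3^{2} \left(8 - 0\right) 19 = 9 \left(8 + 0\right) 19 = 9 \cdot 8 \cdot 19 = 72 \cdot 19 = 1368$)
$h c = 1368 \cdot 104 = 142272$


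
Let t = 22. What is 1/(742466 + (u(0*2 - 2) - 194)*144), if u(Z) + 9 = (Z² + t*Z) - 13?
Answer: 1/705602 ≈ 1.4172e-6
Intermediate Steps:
u(Z) = -22 + Z² + 22*Z (u(Z) = -9 + ((Z² + 22*Z) - 13) = -9 + (-13 + Z² + 22*Z) = -22 + Z² + 22*Z)
1/(742466 + (u(0*2 - 2) - 194)*144) = 1/(742466 + ((-22 + (0*2 - 2)² + 22*(0*2 - 2)) - 194)*144) = 1/(742466 + ((-22 + (0 - 2)² + 22*(0 - 2)) - 194)*144) = 1/(742466 + ((-22 + (-2)² + 22*(-2)) - 194)*144) = 1/(742466 + ((-22 + 4 - 44) - 194)*144) = 1/(742466 + (-62 - 194)*144) = 1/(742466 - 256*144) = 1/(742466 - 36864) = 1/705602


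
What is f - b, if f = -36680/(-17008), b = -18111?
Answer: 38508571/2126 ≈ 18113.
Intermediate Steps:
f = 4585/2126 (f = -36680*(-1/17008) = 4585/2126 ≈ 2.1566)
f - b = 4585/2126 - 1*(-18111) = 4585/2126 + 18111 = 38508571/2126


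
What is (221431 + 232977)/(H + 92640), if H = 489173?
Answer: 454408/581813 ≈ 0.78102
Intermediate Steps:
(221431 + 232977)/(H + 92640) = (221431 + 232977)/(489173 + 92640) = 454408/581813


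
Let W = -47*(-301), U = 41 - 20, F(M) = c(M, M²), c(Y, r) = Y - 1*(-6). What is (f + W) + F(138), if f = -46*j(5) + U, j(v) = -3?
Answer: 14450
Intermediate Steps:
c(Y, r) = 6 + Y (c(Y, r) = Y + 6 = 6 + Y)
F(M) = 6 + M
U = 21
f = 159 (f = -46*(-3) + 21 = 138 + 21 = 159)
W = 14147
(f + W) + F(138) = (159 + 14147) + (6 + 138) = 14306 + 144 = 14450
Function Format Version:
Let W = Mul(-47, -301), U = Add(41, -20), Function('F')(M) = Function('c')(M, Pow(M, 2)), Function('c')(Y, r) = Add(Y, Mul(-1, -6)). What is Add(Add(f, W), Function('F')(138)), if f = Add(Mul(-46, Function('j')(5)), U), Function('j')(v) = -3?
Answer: 14450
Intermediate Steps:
Function('c')(Y, r) = Add(6, Y) (Function('c')(Y, r) = Add(Y, 6) = Add(6, Y))
Function('F')(M) = Add(6, M)
U = 21
f = 159 (f = Add(Mul(-46, -3), 21) = Add(138, 21) = 159)
W = 14147
Add(Add(f, W), Function('F')(138)) = Add(Add(159, 14147), Add(6, 138)) = Add(14306, 144) = 14450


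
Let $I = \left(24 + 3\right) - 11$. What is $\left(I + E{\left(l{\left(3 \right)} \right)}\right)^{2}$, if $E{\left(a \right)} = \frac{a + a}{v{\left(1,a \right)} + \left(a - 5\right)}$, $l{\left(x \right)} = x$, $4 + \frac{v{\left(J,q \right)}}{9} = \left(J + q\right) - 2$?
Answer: $\frac{24649}{100} \approx 246.49$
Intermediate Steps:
$v{\left(J,q \right)} = -54 + 9 J + 9 q$ ($v{\left(J,q \right)} = -36 + 9 \left(\left(J + q\right) - 2\right) = -36 + 9 \left(-2 + J + q\right) = -36 + \left(-18 + 9 J + 9 q\right) = -54 + 9 J + 9 q$)
$I = 16$ ($I = 27 - 11 = 16$)
$E{\left(a \right)} = \frac{2 a}{-50 + 10 a}$ ($E{\left(a \right)} = \frac{a + a}{\left(-54 + 9 \cdot 1 + 9 a\right) + \left(a - 5\right)} = \frac{2 a}{\left(-54 + 9 + 9 a\right) + \left(-5 + a\right)} = \frac{2 a}{\left(-45 + 9 a\right) + \left(-5 + a\right)} = \frac{2 a}{-50 + 10 a}$)
$\left(I + E{\left(l{\left(3 \right)} \right)}\right)^{2} = \left(16 + \frac{1}{5} \cdot 3 \frac{1}{-5 + 3}\right)^{2} = \left(16 + \frac{1}{5} \cdot 3 \frac{1}{-2}\right)^{2} = \left(16 + \frac{1}{5} \cdot 3 \left(- \frac{1}{2}\right)\right)^{2} = \left(16 - \frac{3}{10}\right)^{2} = \left(\frac{157}{10}\right)^{2} = \frac{24649}{100}$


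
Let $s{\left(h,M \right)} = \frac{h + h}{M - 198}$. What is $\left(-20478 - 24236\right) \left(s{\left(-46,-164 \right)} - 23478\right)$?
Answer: $\frac{190010891008}{181} \approx 1.0498 \cdot 10^{9}$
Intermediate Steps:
$s{\left(h,M \right)} = \frac{2 h}{-198 + M}$
$\left(-20478 - 24236\right) \left(s{\left(-46,-164 \right)} - 23478\right) = \left(-20478 - 24236\right) \left(2 \left(-46\right) \frac{1}{-198 - 164} - 23478\right) = - 44714 \left(2 \left(-46\right) \frac{1}{-362} - 23478\right) = - 44714 \left(2 \left(-46\right) \left(- \frac{1}{362}\right) - 23478\right) = - 44714 \left(\frac{46}{181} - 23478\right) = \left(-44714\right) \left(- \frac{4249472}{181}\right) = \frac{190010891008}{181}$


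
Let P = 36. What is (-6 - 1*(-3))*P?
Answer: -108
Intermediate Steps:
(-6 - 1*(-3))*P = (-6 - 1*(-3))*36 = (-6 + 3)*36 = -3*36 = -108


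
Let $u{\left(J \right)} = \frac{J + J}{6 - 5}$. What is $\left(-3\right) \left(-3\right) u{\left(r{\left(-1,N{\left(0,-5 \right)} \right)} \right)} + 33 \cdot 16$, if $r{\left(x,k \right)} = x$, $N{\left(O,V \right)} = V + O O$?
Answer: $510$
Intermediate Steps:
$N{\left(O,V \right)} = V + O^{2}$
$u{\left(J \right)} = 2 J$ ($u{\left(J \right)} = \frac{2 J}{1} = 2 J 1 = 2 J$)
$\left(-3\right) \left(-3\right) u{\left(r{\left(-1,N{\left(0,-5 \right)} \right)} \right)} + 33 \cdot 16 = \left(-3\right) \left(-3\right) 2 \left(-1\right) + 33 \cdot 16 = 9 \left(-2\right) + 528 = -18 + 528 = 510$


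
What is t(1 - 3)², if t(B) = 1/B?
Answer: ¼ ≈ 0.25000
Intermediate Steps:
t(1 - 3)² = (1/(1 - 3))² = (1/(-2))² = (-½)² = ¼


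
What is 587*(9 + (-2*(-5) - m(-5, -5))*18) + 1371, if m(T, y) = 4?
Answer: 70050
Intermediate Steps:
587*(9 + (-2*(-5) - m(-5, -5))*18) + 1371 = 587*(9 + (-2*(-5) - 1*4)*18) + 1371 = 587*(9 + (10 - 4)*18) + 1371 = 587*(9 + 6*18) + 1371 = 587*(9 + 108) + 1371 = 587*117 + 1371 = 68679 + 1371 = 70050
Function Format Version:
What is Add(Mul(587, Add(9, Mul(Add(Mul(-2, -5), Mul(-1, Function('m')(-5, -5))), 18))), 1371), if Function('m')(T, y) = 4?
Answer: 70050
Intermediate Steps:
Add(Mul(587, Add(9, Mul(Add(Mul(-2, -5), Mul(-1, Function('m')(-5, -5))), 18))), 1371) = Add(Mul(587, Add(9, Mul(Add(Mul(-2, -5), Mul(-1, 4)), 18))), 1371) = Add(Mul(587, Add(9, Mul(Add(10, -4), 18))), 1371) = Add(Mul(587, Add(9, Mul(6, 18))), 1371) = Add(Mul(587, Add(9, 108)), 1371) = Add(Mul(587, 117), 1371) = Add(68679, 1371) = 70050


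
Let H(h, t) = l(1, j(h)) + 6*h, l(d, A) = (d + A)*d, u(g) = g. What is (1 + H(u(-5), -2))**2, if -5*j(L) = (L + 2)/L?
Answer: 494209/625 ≈ 790.73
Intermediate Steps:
j(L) = -(2 + L)/(5*L) (j(L) = -(L + 2)/(5*L) = -(2 + L)/(5*L))
l(d, A) = d*(A + d) (l(d, A) = (A + d)*d = d*(A + d))
H(h, t) = 1 + 6*h + (-2 - h)/(5*h) (H(h, t) = 1*((-2 - h)/(5*h) + 1) + 6*h = 1*(1 + (-2 - h)/(5*h)) + 6*h = (1 + (-2 - h)/(5*h)) + 6*h = 1 + 6*h + (-2 - h)/(5*h))
(1 + H(u(-5), -2))**2 = (1 + (4/5 + 6*(-5) - 2/5/(-5)))**2 = (1 + (4/5 - 30 - 2/5*(-1/5)))**2 = (1 + (4/5 - 30 + 2/25))**2 = (1 - 728/25)**2 = (-703/25)**2 = 494209/625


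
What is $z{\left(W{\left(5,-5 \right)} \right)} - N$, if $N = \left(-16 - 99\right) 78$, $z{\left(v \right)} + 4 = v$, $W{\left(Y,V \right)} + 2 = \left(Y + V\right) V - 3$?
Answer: $8961$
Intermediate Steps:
$W{\left(Y,V \right)} = -5 + V \left(V + Y\right)$ ($W{\left(Y,V \right)} = -2 + \left(\left(Y + V\right) V - 3\right) = -2 + \left(\left(V + Y\right) V - 3\right) = -2 + \left(V \left(V + Y\right) - 3\right) = -2 + \left(-3 + V \left(V + Y\right)\right) = -5 + V \left(V + Y\right)$)
$z{\left(v \right)} = -4 + v$
$N = -8970$ ($N = \left(-115\right) 78 = -8970$)
$z{\left(W{\left(5,-5 \right)} \right)} - N = \left(-4 - \left(30 - 25\right)\right) - -8970 = \left(-4 - 5\right) + 8970 = -9 + 8970 = 8961$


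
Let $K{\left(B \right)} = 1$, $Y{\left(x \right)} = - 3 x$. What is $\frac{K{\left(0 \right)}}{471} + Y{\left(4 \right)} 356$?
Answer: $- \frac{2012111}{471} \approx -4272.0$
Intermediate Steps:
$\frac{K{\left(0 \right)}}{471} + Y{\left(4 \right)} 356 = 1 \cdot \frac{1}{471} + \left(-3\right) 4 \cdot 356 = 1 \cdot \frac{1}{471} - 4272 = \frac{1}{471} - 4272 = - \frac{2012111}{471}$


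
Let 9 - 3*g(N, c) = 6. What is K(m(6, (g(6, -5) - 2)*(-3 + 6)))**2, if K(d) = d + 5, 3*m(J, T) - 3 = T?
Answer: 25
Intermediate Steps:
g(N, c) = 1 (g(N, c) = 3 - 1/3*6 = 3 - 2 = 1)
m(J, T) = 1 + T/3
K(d) = 5 + d
K(m(6, (g(6, -5) - 2)*(-3 + 6)))**2 = (5 + (1 + ((1 - 2)*(-3 + 6))/3))**2 = (5 + (1 + (-1*3)/3))**2 = (5 + (1 + (1/3)*(-3)))**2 = (5 + (1 - 1))**2 = (5 + 0)**2 = 5**2 = 25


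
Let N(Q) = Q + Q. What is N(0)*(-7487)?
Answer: 0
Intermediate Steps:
N(Q) = 2*Q
N(0)*(-7487) = (2*0)*(-7487) = 0*(-7487) = 0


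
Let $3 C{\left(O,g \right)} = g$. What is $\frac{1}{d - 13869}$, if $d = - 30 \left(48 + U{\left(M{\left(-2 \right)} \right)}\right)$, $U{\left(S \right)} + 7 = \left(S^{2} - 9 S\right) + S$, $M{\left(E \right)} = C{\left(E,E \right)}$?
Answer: $- \frac{3}{45817} \approx -6.5478 \cdot 10^{-5}$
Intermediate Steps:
$C{\left(O,g \right)} = \frac{g}{3}$
$M{\left(E \right)} = \frac{E}{3}$
$U{\left(S \right)} = -7 + S^{2} - 8 S$ ($U{\left(S \right)} = -7 + \left(\left(S^{2} - 9 S\right) + S\right) = -7 + \left(S^{2} - 8 S\right) = -7 + S^{2} - 8 S$)
$d = - \frac{4210}{3}$ ($d = - 30 \left(48 - \left(7 - \frac{4}{9} + 8 \cdot \frac{1}{3} \left(-2\right)\right)\right) = - 30 \left(48 - \left(\frac{5}{3} - \frac{4}{9}\right)\right) = - 30 \left(48 + \left(-7 + \frac{4}{9} + \frac{16}{3}\right)\right) = - 30 \left(48 - \frac{11}{9}\right) = \left(-30\right) \frac{421}{9} = - \frac{4210}{3} \approx -1403.3$)
$\frac{1}{d - 13869} = \frac{1}{- \frac{4210}{3} - 13869} = \frac{1}{- \frac{45817}{3}} = - \frac{3}{45817}$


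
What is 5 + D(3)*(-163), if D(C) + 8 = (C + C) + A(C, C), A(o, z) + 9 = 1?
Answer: 1635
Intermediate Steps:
A(o, z) = -8 (A(o, z) = -9 + 1 = -8)
D(C) = -16 + 2*C (D(C) = -8 + ((C + C) - 8) = -8 + (2*C - 8) = -8 + (-8 + 2*C) = -16 + 2*C)
5 + D(3)*(-163) = 5 + (-16 + 2*3)*(-163) = 5 + (-16 + 6)*(-163) = 5 - 10*(-163) = 5 + 1630 = 1635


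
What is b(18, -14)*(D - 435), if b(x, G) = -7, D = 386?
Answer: 343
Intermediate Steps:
b(18, -14)*(D - 435) = -7*(386 - 435) = -7*(-49) = 343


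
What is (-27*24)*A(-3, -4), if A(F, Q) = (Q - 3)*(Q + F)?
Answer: -31752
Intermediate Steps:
A(F, Q) = (-3 + Q)*(F + Q)
(-27*24)*A(-3, -4) = (-27*24)*((-4)**2 - 3*(-3) - 3*(-4) - 3*(-4)) = -648*(16 + 9 + 12 + 12) = -648*49 = -31752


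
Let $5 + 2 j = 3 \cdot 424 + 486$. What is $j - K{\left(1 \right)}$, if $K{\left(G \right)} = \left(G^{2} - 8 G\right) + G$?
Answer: $\frac{1765}{2} \approx 882.5$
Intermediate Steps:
$K{\left(G \right)} = G^{2} - 7 G$
$j = \frac{1753}{2}$ ($j = - \frac{5}{2} + \frac{3 \cdot 424 + 486}{2} = - \frac{5}{2} + \frac{1272 + 486}{2} = - \frac{5}{2} + \frac{1}{2} \cdot 1758 = - \frac{5}{2} + 879 = \frac{1753}{2} \approx 876.5$)
$j - K{\left(1 \right)} = \frac{1753}{2} - 1 \left(-7 + 1\right) = \frac{1753}{2} - 1 \left(-6\right) = \frac{1753}{2} - -6 = \frac{1753}{2} + 6 = \frac{1765}{2}$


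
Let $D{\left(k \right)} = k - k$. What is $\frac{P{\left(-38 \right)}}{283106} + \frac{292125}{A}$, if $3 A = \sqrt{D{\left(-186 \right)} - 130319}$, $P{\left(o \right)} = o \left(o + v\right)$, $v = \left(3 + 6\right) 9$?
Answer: $- \frac{817}{141553} - \frac{876375 i \sqrt{130319}}{130319} \approx -0.0057717 - 2427.6 i$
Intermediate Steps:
$v = 81$ ($v = 9 \cdot 9 = 81$)
$D{\left(k \right)} = 0$
$P{\left(o \right)} = o \left(81 + o\right)$ ($P{\left(o \right)} = o \left(o + 81\right) = o \left(81 + o\right)$)
$A = \frac{i \sqrt{130319}}{3}$ ($A = \frac{\sqrt{0 - 130319}}{3} = \frac{\sqrt{-130319}}{3} = \frac{i \sqrt{130319}}{3} \approx 120.33 i$)
$\frac{P{\left(-38 \right)}}{283106} + \frac{292125}{A} = \frac{\left(-38\right) \left(81 - 38\right)}{283106} + \frac{292125}{\frac{1}{3} i \sqrt{130319}} = \left(-38\right) 43 \cdot \frac{1}{283106} + 292125 \left(- \frac{3 i \sqrt{130319}}{130319}\right) = \left(-1634\right) \frac{1}{283106} - \frac{876375 i \sqrt{130319}}{130319} = - \frac{817}{141553} - \frac{876375 i \sqrt{130319}}{130319}$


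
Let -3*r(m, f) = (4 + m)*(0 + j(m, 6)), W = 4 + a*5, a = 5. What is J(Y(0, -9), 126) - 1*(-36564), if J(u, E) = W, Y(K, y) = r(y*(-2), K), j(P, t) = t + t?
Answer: 36593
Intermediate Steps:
j(P, t) = 2*t
W = 29 (W = 4 + 5*5 = 4 + 25 = 29)
r(m, f) = -16 - 4*m (r(m, f) = -(4 + m)*(0 + 2*6)/3 = -(4 + m)*(0 + 12)/3 = -(4 + m)*12/3 = -(48 + 12*m)/3 = -16 - 4*m)
Y(K, y) = -16 + 8*y (Y(K, y) = -16 - 4*y*(-2) = -16 - (-8)*y = -16 + 8*y)
J(u, E) = 29
J(Y(0, -9), 126) - 1*(-36564) = 29 - 1*(-36564) = 29 + 36564 = 36593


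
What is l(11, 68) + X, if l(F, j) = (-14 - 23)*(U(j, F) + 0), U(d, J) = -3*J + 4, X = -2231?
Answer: -1158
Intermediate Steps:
U(d, J) = 4 - 3*J
l(F, j) = -148 + 111*F (l(F, j) = (-14 - 23)*((4 - 3*F) + 0) = -37*(4 - 3*F) = -148 + 111*F)
l(11, 68) + X = (-148 + 111*11) - 2231 = (-148 + 1221) - 2231 = 1073 - 2231 = -1158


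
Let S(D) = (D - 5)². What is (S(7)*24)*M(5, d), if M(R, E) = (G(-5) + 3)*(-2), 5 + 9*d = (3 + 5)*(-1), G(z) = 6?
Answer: -1728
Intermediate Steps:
S(D) = (-5 + D)²
d = -13/9 (d = -5/9 + ((3 + 5)*(-1))/9 = -5/9 + (8*(-1))/9 = -5/9 + (⅑)*(-8) = -5/9 - 8/9 = -13/9 ≈ -1.4444)
M(R, E) = -18 (M(R, E) = (6 + 3)*(-2) = 9*(-2) = -18)
(S(7)*24)*M(5, d) = ((-5 + 7)²*24)*(-18) = (2²*24)*(-18) = (4*24)*(-18) = 96*(-18) = -1728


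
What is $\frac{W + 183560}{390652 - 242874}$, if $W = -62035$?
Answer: $\frac{121525}{147778} \approx 0.82235$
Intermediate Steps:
$\frac{W + 183560}{390652 - 242874} = \frac{-62035 + 183560}{390652 - 242874} = \frac{121525}{147778}$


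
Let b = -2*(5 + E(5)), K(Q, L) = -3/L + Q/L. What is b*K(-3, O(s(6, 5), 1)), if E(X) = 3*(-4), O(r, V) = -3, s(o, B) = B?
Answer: 28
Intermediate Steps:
E(X) = -12
b = 14 (b = -2*(5 - 12) = -2*(-7) = 14)
b*K(-3, O(s(6, 5), 1)) = 14*((-3 - 3)/(-3)) = 14*(-1/3*(-6)) = 14*2 = 28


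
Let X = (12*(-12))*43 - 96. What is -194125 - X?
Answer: -187837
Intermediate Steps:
X = -6288 (X = -144*43 - 96 = -6192 - 96 = -6288)
-194125 - X = -194125 - 1*(-6288) = -194125 + 6288 = -187837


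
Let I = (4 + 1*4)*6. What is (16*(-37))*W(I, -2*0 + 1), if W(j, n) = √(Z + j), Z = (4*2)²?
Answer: -2368*√7 ≈ -6265.1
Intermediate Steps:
Z = 64 (Z = 8² = 64)
I = 48 (I = (4 + 4)*6 = 8*6 = 48)
W(j, n) = √(64 + j)
(16*(-37))*W(I, -2*0 + 1) = (16*(-37))*√(64 + 48) = -2368*√7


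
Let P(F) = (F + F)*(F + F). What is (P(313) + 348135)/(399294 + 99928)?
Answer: 740011/499222 ≈ 1.4823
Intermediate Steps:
P(F) = 4*F**2 (P(F) = (2*F)*(2*F) = 4*F**2)
(P(313) + 348135)/(399294 + 99928) = (4*313**2 + 348135)/(399294 + 99928) = (4*97969 + 348135)/499222 = (391876 + 348135)*(1/499222) = 740011*(1/499222) = 740011/499222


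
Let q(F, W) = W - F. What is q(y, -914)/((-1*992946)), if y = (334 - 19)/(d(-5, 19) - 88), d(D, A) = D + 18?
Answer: 4549/4964730 ≈ 0.00091626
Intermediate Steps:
d(D, A) = 18 + D
y = -21/5 (y = (334 - 19)/((18 - 5) - 88) = 315/(13 - 88) = 315/(-75) = 315*(-1/75) = -21/5 ≈ -4.2000)
q(y, -914)/((-1*992946)) = (-914 - 1*(-21/5))/((-1*992946)) = (-914 + 21/5)/(-992946) = -4549/5*(-1/992946) = 4549/4964730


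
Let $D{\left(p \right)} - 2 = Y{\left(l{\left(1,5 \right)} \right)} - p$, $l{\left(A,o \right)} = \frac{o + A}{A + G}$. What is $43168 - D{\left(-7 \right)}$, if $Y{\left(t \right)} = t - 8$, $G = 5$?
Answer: $43166$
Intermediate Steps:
$l{\left(A,o \right)} = \frac{A + o}{5 + A}$ ($l{\left(A,o \right)} = \frac{o + A}{A + 5} = \frac{A + o}{5 + A}$)
$Y{\left(t \right)} = -8 + t$ ($Y{\left(t \right)} = t - 8 = -8 + t$)
$D{\left(p \right)} = -5 - p$ ($D{\left(p \right)} = 2 - \left(8 + p - \frac{1 + 5}{5 + 1}\right) = 2 - \left(8 + p - \frac{1}{6} \cdot 6\right) = 2 - \left(7 + p\right) = -5 - p$)
$43168 - D{\left(-7 \right)} = 43168 - \left(-5 - -7\right) = 43168 - \left(-5 + 7\right) = 43168 - 2 = 43166$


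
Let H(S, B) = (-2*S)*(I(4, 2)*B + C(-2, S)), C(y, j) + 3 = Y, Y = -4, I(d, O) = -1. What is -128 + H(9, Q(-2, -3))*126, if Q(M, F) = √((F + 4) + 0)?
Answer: 18016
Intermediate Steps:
Q(M, F) = √(4 + F) (Q(M, F) = √((4 + F) + 0) = √(4 + F))
C(y, j) = -7 (C(y, j) = -3 - 4 = -7)
H(S, B) = -2*S*(-7 - B) (H(S, B) = (-2*S)*(-B - 7) = (-2*S)*(-7 - B) = -2*S*(-7 - B))
-128 + H(9, Q(-2, -3))*126 = -128 + (2*9*(7 + √(4 - 3)))*126 = -128 + (2*9*(7 + √1))*126 = -128 + (2*9*(7 + 1))*126 = -128 + (2*9*8)*126 = -128 + 144*126 = -128 + 18144 = 18016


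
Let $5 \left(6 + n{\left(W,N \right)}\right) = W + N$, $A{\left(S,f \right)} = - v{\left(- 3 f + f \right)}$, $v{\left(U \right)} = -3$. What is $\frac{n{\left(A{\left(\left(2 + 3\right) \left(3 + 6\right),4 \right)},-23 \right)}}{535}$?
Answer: $- \frac{2}{107} \approx -0.018692$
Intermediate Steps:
$A{\left(S,f \right)} = 3$ ($A{\left(S,f \right)} = \left(-1\right) \left(-3\right) = 3$)
$n{\left(W,N \right)} = -6 + \frac{N}{5} + \frac{W}{5}$ ($n{\left(W,N \right)} = -6 + \frac{W + N}{5} = -6 + \frac{N + W}{5} = -6 + \left(\frac{N}{5} + \frac{W}{5}\right) = -6 + \frac{N}{5} + \frac{W}{5}$)
$\frac{n{\left(A{\left(\left(2 + 3\right) \left(3 + 6\right),4 \right)},-23 \right)}}{535} = \frac{-6 + \frac{1}{5} \left(-23\right) + \frac{1}{5} \cdot 3}{535} = \left(-6 - \frac{23}{5} + \frac{3}{5}\right) \frac{1}{535} = \left(-10\right) \frac{1}{535} = - \frac{2}{107}$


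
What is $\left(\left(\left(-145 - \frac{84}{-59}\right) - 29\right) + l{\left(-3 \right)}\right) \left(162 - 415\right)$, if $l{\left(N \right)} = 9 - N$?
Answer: $\frac{2396922}{59} \approx 40626.0$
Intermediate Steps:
$\left(\left(\left(-145 - \frac{84}{-59}\right) - 29\right) + l{\left(-3 \right)}\right) \left(162 - 415\right) = \left(\left(\left(-145 - \frac{84}{-59}\right) - 29\right) + \left(9 - -3\right)\right) \left(162 - 415\right) = \left(\left(\left(-145 - - \frac{84}{59}\right) - 29\right) + \left(9 + 3\right)\right) \left(-253\right) = \left(\left(\left(-145 + \frac{84}{59}\right) - 29\right) + 12\right) \left(-253\right) = \left(\left(- \frac{8471}{59} - 29\right) + 12\right) \left(-253\right) = \left(- \frac{10182}{59} + 12\right) \left(-253\right) = \left(- \frac{9474}{59}\right) \left(-253\right) = \frac{2396922}{59}$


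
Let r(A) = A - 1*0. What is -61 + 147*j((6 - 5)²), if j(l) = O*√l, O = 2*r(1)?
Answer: 233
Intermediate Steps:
r(A) = A (r(A) = A + 0 = A)
O = 2 (O = 2*1 = 2)
j(l) = 2*√l
-61 + 147*j((6 - 5)²) = -61 + 147*(2*√((6 - 5)²)) = -61 + 147*(2*√(1²)) = -61 + 147*(2*√1) = -61 + 147*(2*1) = -61 + 147*2 = -61 + 294 = 233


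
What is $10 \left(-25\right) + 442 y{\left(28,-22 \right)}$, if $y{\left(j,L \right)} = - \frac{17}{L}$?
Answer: $\frac{1007}{11} \approx 91.545$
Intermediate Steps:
$10 \left(-25\right) + 442 y{\left(28,-22 \right)} = 10 \left(-25\right) + 442 \left(- \frac{17}{-22}\right) = -250 + 442 \left(\left(-17\right) \left(- \frac{1}{22}\right)\right) = -250 + 442 \cdot \frac{17}{22} = -250 + \frac{3757}{11} = \frac{1007}{11}$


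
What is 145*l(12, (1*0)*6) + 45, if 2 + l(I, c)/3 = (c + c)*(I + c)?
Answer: -825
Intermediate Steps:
l(I, c) = -6 + 6*c*(I + c) (l(I, c) = -6 + 3*((c + c)*(I + c)) = -6 + 3*((2*c)*(I + c)) = -6 + 3*(2*c*(I + c)) = -6 + 6*c*(I + c))
145*l(12, (1*0)*6) + 45 = 145*(-6 + 6*((1*0)*6)**2 + 6*12*((1*0)*6)) + 45 = 145*(-6 + 6*(0*6)**2 + 6*12*(0*6)) + 45 = 145*(-6 + 6*0**2 + 6*12*0) + 45 = 145*(-6 + 6*0 + 0) + 45 = 145*(-6 + 0 + 0) + 45 = 145*(-6) + 45 = -870 + 45 = -825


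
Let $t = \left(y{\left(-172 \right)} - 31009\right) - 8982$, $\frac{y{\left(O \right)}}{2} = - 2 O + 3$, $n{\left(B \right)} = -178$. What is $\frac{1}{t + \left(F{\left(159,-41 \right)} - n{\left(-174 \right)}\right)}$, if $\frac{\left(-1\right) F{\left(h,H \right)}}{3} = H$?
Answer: $- \frac{1}{38996} \approx -2.5644 \cdot 10^{-5}$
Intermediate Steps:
$F{\left(h,H \right)} = - 3 H$
$y{\left(O \right)} = 6 - 4 O$ ($y{\left(O \right)} = 2 \left(- 2 O + 3\right) = 2 \left(3 - 2 O\right) = 6 - 4 O$)
$t = -39297$ ($t = \left(\left(6 - -688\right) - 31009\right) - 8982 = \left(\left(6 + 688\right) - 31009\right) - 8982 = \left(694 - 31009\right) - 8982 = -30315 - 8982 = -39297$)
$\frac{1}{t + \left(F{\left(159,-41 \right)} - n{\left(-174 \right)}\right)} = \frac{1}{-39297 - -301} = \frac{1}{-39297 + \left(123 + 178\right)} = \frac{1}{-39297 + 301} = \frac{1}{-38996} = - \frac{1}{38996}$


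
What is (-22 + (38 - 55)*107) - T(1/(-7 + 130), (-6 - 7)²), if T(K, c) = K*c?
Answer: -226612/123 ≈ -1842.4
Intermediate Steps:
(-22 + (38 - 55)*107) - T(1/(-7 + 130), (-6 - 7)²) = (-22 + (38 - 55)*107) - (-6 - 7)²/(-7 + 130) = (-22 - 17*107) - (-13)²/123 = (-22 - 1819) - 169/123 = -1841 - 1*169/123 = -1841 - 169/123 = -226612/123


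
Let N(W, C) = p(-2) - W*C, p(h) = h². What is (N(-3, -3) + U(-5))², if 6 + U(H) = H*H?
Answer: 196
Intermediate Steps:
N(W, C) = 4 - C*W (N(W, C) = (-2)² - W*C = 4 - C*W)
U(H) = -6 + H² (U(H) = -6 + H*H = -6 + H²)
(N(-3, -3) + U(-5))² = ((4 - 1*(-3)*(-3)) + (-6 + (-5)²))² = ((4 - 9) + (-6 + 25))² = (-5 + 19)² = 14² = 196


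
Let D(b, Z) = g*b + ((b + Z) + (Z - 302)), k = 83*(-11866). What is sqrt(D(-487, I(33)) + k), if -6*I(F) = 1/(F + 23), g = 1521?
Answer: I*sqrt(12181436106)/84 ≈ 1313.9*I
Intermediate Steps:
k = -984878
I(F) = -1/(6*(23 + F)) (I(F) = -1/(6*(F + 23)) = -1/(6*(23 + F)))
D(b, Z) = -302 + 2*Z + 1522*b (D(b, Z) = 1521*b + ((b + Z) + (Z - 302)) = 1521*b + ((Z + b) + (-302 + Z)) = 1521*b + (-302 + b + 2*Z) = -302 + 2*Z + 1522*b)
sqrt(D(-487, I(33)) + k) = sqrt((-302 + 2*(-1/(138 + 6*33)) + 1522*(-487)) - 984878) = sqrt((-302 + 2*(-1/(138 + 198)) - 741214) - 984878) = sqrt((-302 + 2*(-1/336) - 741214) - 984878) = sqrt((-302 - 1/168 - 741214) - 984878) = sqrt(-124574689/168 - 984878) = sqrt(-290034193/168) = I*sqrt(12181436106)/84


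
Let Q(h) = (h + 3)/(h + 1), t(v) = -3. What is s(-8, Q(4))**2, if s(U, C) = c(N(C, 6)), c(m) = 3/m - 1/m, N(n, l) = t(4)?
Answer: 4/9 ≈ 0.44444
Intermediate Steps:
N(n, l) = -3
c(m) = 2/m
Q(h) = (3 + h)/(1 + h)
s(U, C) = -2/3 (s(U, C) = 2/(-3) = 2*(-1/3) = -2/3)
s(-8, Q(4))**2 = (-2/3)**2 = 4/9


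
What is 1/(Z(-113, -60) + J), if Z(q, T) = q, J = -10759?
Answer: -1/10872 ≈ -9.1979e-5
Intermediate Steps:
1/(Z(-113, -60) + J) = 1/(-113 - 10759) = 1/(-10872) = -1/10872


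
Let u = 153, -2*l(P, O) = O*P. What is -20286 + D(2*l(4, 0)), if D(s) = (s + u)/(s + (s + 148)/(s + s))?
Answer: -20286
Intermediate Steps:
l(P, O) = -O*P/2
D(s) = (153 + s)/(s + (148 + s)/(2*s)) (D(s) = (s + 153)/(s + (s + 148)/(s + s)) = (153 + s)/(s + (148 + s)/((2*s))) = (153 + s)/(s + (148 + s)*(1/(2*s))) = (153 + s)/(s + (148 + s)/(2*s)))
-20286 + D(2*l(4, 0)) = -20286 + 2*(2*(-½*0*4))*(153 + 2*(-½*0*4))/(148 + 2*(-½*0*4) + 2*(2*(-½*0*4))²) = -20286 + 2*(2*0)*(153 + 2*0)/(148 + 2*0 + 2*(2*0)²) = -20286 + 2*0*(153 + 0)/(148 + 0 + 2*0²) = -20286 + 2*0*153/(148 + 0 + 2*0) = -20286 + 2*0*153/(148 + 0 + 0) = -20286 + 2*0*153/148 = -20286 + 2*0*(1/148)*153 = -20286 + 0 = -20286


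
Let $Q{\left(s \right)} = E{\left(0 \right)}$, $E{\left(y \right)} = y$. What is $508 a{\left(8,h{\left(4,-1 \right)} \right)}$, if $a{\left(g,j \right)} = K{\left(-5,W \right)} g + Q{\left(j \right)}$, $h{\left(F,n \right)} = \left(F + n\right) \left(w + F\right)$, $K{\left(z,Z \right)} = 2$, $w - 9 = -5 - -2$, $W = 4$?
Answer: $8128$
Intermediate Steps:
$w = 6$ ($w = 9 - 3 = 6$)
$Q{\left(s \right)} = 0$
$h{\left(F,n \right)} = \left(6 + F\right) \left(F + n\right)$ ($h{\left(F,n \right)} = \left(F + n\right) \left(6 + F\right) = \left(6 + F\right) \left(F + n\right)$)
$a{\left(g,j \right)} = 2 g$ ($a{\left(g,j \right)} = 2 g + 0 = 2 g$)
$508 a{\left(8,h{\left(4,-1 \right)} \right)} = 508 \cdot 2 \cdot 8 = 508 \cdot 16 = 8128$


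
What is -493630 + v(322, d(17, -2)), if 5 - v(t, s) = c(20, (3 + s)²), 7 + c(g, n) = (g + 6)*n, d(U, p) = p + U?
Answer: -502042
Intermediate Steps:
d(U, p) = U + p
c(g, n) = -7 + n*(6 + g) (c(g, n) = -7 + (g + 6)*n = -7 + (6 + g)*n = -7 + n*(6 + g))
v(t, s) = 12 - 26*(3 + s)² (v(t, s) = 5 - (-7 + 6*(3 + s)² + 20*(3 + s)²) = 5 - (-7 + 26*(3 + s)²) = 5 + (7 - 26*(3 + s)²) = 12 - 26*(3 + s)²)
-493630 + v(322, d(17, -2)) = -493630 + (12 - 26*(3 + (17 - 2))²) = -493630 + (12 - 26*(3 + 15)²) = -493630 + (12 - 26*18²) = -493630 + (12 - 26*324) = -493630 + (12 - 8424) = -493630 - 8412 = -502042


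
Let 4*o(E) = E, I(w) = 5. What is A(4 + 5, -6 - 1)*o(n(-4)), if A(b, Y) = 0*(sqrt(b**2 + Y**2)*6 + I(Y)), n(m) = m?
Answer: 0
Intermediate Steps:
o(E) = E/4
A(b, Y) = 0 (A(b, Y) = 0*(sqrt(b**2 + Y**2)*6 + 5) = 0*(sqrt(Y**2 + b**2)*6 + 5) = 0*(6*sqrt(Y**2 + b**2) + 5) = 0*(5 + 6*sqrt(Y**2 + b**2)) = 0)
A(4 + 5, -6 - 1)*o(n(-4)) = 0*((1/4)*(-4)) = 0*(-1) = 0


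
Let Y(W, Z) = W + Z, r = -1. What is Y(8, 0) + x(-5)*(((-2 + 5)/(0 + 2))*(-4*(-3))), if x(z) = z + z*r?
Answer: 8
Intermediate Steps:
x(z) = 0 (x(z) = z + z*(-1) = z - z = 0)
Y(8, 0) + x(-5)*(((-2 + 5)/(0 + 2))*(-4*(-3))) = (8 + 0) + 0*(((-2 + 5)/(0 + 2))*(-4*(-3))) = 8 + 0*((3/2)*12) = 8 + 0*18 = 8 + 0 = 8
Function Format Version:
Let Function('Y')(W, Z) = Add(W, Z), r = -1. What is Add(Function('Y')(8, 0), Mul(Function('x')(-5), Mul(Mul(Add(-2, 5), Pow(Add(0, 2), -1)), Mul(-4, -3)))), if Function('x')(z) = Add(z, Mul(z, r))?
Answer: 8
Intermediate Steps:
Function('x')(z) = 0 (Function('x')(z) = Add(z, Mul(z, -1)) = Add(z, Mul(-1, z)) = 0)
Add(Function('Y')(8, 0), Mul(Function('x')(-5), Mul(Mul(Add(-2, 5), Pow(Add(0, 2), -1)), Mul(-4, -3)))) = Add(Add(8, 0), Mul(0, Mul(Mul(Add(-2, 5), Pow(Add(0, 2), -1)), Mul(-4, -3)))) = Add(8, Mul(0, Mul(Mul(3, Pow(2, -1)), 12))) = Add(8, Mul(0, Mul(Mul(3, Rational(1, 2)), 12))) = Add(8, Mul(0, Mul(Rational(3, 2), 12))) = Add(8, Mul(0, 18)) = Add(8, 0) = 8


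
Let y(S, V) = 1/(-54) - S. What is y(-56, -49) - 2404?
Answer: -126793/54 ≈ -2348.0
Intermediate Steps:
y(S, V) = -1/54 - S
y(-56, -49) - 2404 = (-1/54 - 1*(-56)) - 2404 = (-1/54 + 56) - 2404 = 3023/54 - 2404 = -126793/54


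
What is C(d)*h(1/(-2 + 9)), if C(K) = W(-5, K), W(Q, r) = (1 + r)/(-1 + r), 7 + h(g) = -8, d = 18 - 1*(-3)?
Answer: -33/2 ≈ -16.500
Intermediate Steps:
d = 21 (d = 18 + 3 = 21)
h(g) = -15 (h(g) = -7 - 8 = -15)
W(Q, r) = (1 + r)/(-1 + r)
C(K) = (1 + K)/(-1 + K)
C(d)*h(1/(-2 + 9)) = ((1 + 21)/(-1 + 21))*(-15) = (22/20)*(-15) = ((1/20)*22)*(-15) = (11/10)*(-15) = -33/2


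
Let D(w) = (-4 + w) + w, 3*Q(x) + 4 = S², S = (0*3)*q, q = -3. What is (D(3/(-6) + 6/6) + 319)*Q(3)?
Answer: -1264/3 ≈ -421.33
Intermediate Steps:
S = 0 (S = (0*3)*(-3) = 0*(-3) = 0)
Q(x) = -4/3 (Q(x) = -4/3 + (⅓)*0² = -4/3 + (⅓)*0 = -4/3 + 0 = -4/3)
D(w) = -4 + 2*w
(D(3/(-6) + 6/6) + 319)*Q(3) = ((-4 + 2*(3/(-6) + 6/6)) + 319)*(-4/3) = ((-4 + 2*(3*(-⅙) + 6*(⅙))) + 319)*(-4/3) = ((-4 + 2*(-½ + 1)) + 319)*(-4/3) = ((-4 + 2*(½)) + 319)*(-4/3) = ((-4 + 1) + 319)*(-4/3) = (-3 + 319)*(-4/3) = 316*(-4/3) = -1264/3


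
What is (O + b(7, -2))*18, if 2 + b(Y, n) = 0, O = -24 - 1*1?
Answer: -486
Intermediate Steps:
O = -25 (O = -24 - 1 = -25)
b(Y, n) = -2 (b(Y, n) = -2 + 0 = -2)
(O + b(7, -2))*18 = (-25 - 2)*18 = -27*18 = -486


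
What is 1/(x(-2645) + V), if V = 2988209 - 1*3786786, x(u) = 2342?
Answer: -1/796235 ≈ -1.2559e-6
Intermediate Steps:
V = -798577 (V = 2988209 - 3786786 = -798577)
1/(x(-2645) + V) = 1/(2342 - 798577) = 1/(-796235) = -1/796235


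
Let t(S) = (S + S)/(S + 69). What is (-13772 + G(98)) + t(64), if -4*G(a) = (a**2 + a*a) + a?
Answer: -4946945/266 ≈ -18598.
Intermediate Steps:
t(S) = 2*S/(69 + S) (t(S) = (2*S)/(69 + S) = 2*S/(69 + S))
G(a) = -a**2/2 - a/4 (G(a) = -((a**2 + a*a) + a)/4 = -((a**2 + a**2) + a)/4 = -(2*a**2 + a)/4 = -(a + 2*a**2)/4 = -a**2/2 - a/4)
(-13772 + G(98)) + t(64) = (-13772 - 1/4*98*(1 + 2*98)) + 2*64/(69 + 64) = (-13772 - 1/4*98*(1 + 196)) + 2*64/133 = (-13772 - 1/4*98*197) + 2*64*(1/133) = (-13772 - 9653/2) + 128/133 = -37197/2 + 128/133 = -4946945/266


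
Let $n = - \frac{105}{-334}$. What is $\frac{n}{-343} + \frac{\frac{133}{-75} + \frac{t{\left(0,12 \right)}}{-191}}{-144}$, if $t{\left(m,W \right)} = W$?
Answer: $\frac{199766449}{16879892400} \approx 0.011835$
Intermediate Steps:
$n = \frac{105}{334}$ ($n = \left(-105\right) \left(- \frac{1}{334}\right) = \frac{105}{334} \approx 0.31437$)
$\frac{n}{-343} + \frac{\frac{133}{-75} + \frac{t{\left(0,12 \right)}}{-191}}{-144} = \frac{105}{334 \left(-343\right)} + \frac{\frac{133}{-75} + \frac{12}{-191}}{-144} = \frac{105}{334} \left(- \frac{1}{343}\right) + \left(133 \left(- \frac{1}{75}\right) + 12 \left(- \frac{1}{191}\right)\right) \left(- \frac{1}{144}\right) = - \frac{15}{16366} + \left(- \frac{133}{75} - \frac{12}{191}\right) \left(- \frac{1}{144}\right) = - \frac{15}{16366} - - \frac{26303}{2062800} = - \frac{15}{16366} + \frac{26303}{2062800} = \frac{199766449}{16879892400}$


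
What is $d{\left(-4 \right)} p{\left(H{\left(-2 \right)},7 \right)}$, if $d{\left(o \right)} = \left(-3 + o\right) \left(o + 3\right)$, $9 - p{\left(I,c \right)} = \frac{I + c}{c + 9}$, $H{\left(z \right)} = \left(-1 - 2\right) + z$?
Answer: $\frac{497}{8} \approx 62.125$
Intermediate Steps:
$H{\left(z \right)} = -3 + z$
$p{\left(I,c \right)} = 9 - \frac{I + c}{9 + c}$ ($p{\left(I,c \right)} = 9 - \frac{I + c}{c + 9} = 9 - \frac{I + c}{9 + c}$)
$d{\left(o \right)} = \left(-3 + o\right) \left(3 + o\right)$
$d{\left(-4 \right)} p{\left(H{\left(-2 \right)},7 \right)} = \left(-9 + \left(-4\right)^{2}\right) \frac{81 - \left(-3 - 2\right) + 8 \cdot 7}{9 + 7} = \left(-9 + 16\right) \frac{81 - -5 + 56}{16} = 7 \frac{81 + 5 + 56}{16} = 7 \cdot \frac{1}{16} \cdot 142 = 7 \cdot \frac{71}{8} = \frac{497}{8}$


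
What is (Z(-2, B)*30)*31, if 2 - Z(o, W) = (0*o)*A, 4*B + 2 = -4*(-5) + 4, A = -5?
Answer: 1860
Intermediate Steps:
B = 11/2 (B = -½ + (-4*(-5) + 4)/4 = -½ + (20 + 4)/4 = -½ + (¼)*24 = -½ + 6 = 11/2 ≈ 5.5000)
Z(o, W) = 2 (Z(o, W) = 2 - 0*o*(-5) = 2 - 0*(-5) = 2 - 1*0 = 2 + 0 = 2)
(Z(-2, B)*30)*31 = (2*30)*31 = 60*31 = 1860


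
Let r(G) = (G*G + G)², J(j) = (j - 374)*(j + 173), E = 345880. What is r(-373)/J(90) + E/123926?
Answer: -298243705144672/1157035099 ≈ -2.5777e+5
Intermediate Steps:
J(j) = (-374 + j)*(173 + j)
r(G) = (G + G²)² (r(G) = (G² + G)² = (G + G²)²)
r(-373)/J(90) + E/123926 = ((-373)²*(1 - 373)²)/(-64702 + 90² - 201*90) + 345880/123926 = (139129*(-372)²)/(-64702 + 8100 - 18090) + 345880*(1/123926) = (139129*138384)/(-74692) + 172940/61963 = 19253227536*(-1/74692) + 172940/61963 = -4813306884/18673 + 172940/61963 = -298243705144672/1157035099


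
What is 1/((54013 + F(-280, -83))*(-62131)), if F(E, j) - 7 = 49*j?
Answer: -1/3103629843 ≈ -3.2220e-10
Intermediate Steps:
F(E, j) = 7 + 49*j
1/((54013 + F(-280, -83))*(-62131)) = 1/((54013 + (7 + 49*(-83)))*(-62131)) = -1/62131/(54013 + (7 - 4067)) = -1/62131/(54013 - 4060) = -1/62131/49953 = (1/49953)*(-1/62131) = -1/3103629843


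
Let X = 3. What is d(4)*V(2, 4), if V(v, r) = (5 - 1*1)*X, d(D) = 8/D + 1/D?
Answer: 27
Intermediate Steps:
d(D) = 9/D (d(D) = 8/D + 1/D = 9/D)
V(v, r) = 12 (V(v, r) = (5 - 1*1)*3 = (5 - 1)*3 = 4*3 = 12)
d(4)*V(2, 4) = (9/4)*12 = 27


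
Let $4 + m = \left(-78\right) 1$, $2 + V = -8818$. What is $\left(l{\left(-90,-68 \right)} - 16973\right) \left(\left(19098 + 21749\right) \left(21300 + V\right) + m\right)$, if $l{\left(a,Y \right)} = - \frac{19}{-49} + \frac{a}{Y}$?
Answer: $- \frac{1029523973331559}{119} \approx -8.6515 \cdot 10^{12}$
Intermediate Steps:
$V = -8820$ ($V = -2 - 8818 = -8820$)
$m = -82$ ($m = -4 - 78 = -82$)
$l{\left(a,Y \right)} = \frac{19}{49} + \frac{a}{Y}$ ($l{\left(a,Y \right)} = \left(-19\right) \left(- \frac{1}{49}\right) + \frac{a}{Y} = \frac{19}{49} + \frac{a}{Y}$)
$\left(l{\left(-90,-68 \right)} - 16973\right) \left(\left(19098 + 21749\right) \left(21300 + V\right) + m\right) = \left(\left(\frac{19}{49} - \frac{90}{-68}\right) - 16973\right) \left(\left(19098 + 21749\right) \left(21300 - 8820\right) - 82\right) = \left(\left(\frac{19}{49} - - \frac{45}{34}\right) - 16973\right) \left(40847 \cdot 12480 - 82\right) = \left(\left(\frac{19}{49} + \frac{45}{34}\right) - 16973\right) \left(509770560 - 82\right) = \left(\frac{2851}{1666} - 16973\right) 509770478 = \left(- \frac{28274167}{1666}\right) 509770478 = - \frac{1029523973331559}{119}$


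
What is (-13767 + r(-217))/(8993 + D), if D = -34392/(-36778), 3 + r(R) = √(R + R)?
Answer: -253216530/165389473 + 18389*I*√434/165389473 ≈ -1.531 + 0.0023163*I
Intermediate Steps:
r(R) = -3 + √2*√R (r(R) = -3 + √(R + R) = -3 + √(2*R) = -3 + √2*√R)
D = 17196/18389 (D = -34392*(-1/36778) = 17196/18389 ≈ 0.93512)
(-13767 + r(-217))/(8993 + D) = (-13767 + (-3 + √2*√(-217)))/(8993 + 17196/18389) = (-13767 + (-3 + √2*(I*√217)))/(165389473/18389) = (-13767 + (-3 + I*√434))*(18389/165389473) = (-13770 + I*√434)*(18389/165389473) = -253216530/165389473 + 18389*I*√434/165389473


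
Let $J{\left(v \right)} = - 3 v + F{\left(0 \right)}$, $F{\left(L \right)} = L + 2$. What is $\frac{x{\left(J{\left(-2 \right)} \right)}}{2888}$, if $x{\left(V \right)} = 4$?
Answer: $\frac{1}{722} \approx 0.001385$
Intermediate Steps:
$F{\left(L \right)} = 2 + L$
$J{\left(v \right)} = 2 - 3 v$ ($J{\left(v \right)} = - 3 v + \left(2 + 0\right) = - 3 v + 2 = 2 - 3 v$)
$\frac{x{\left(J{\left(-2 \right)} \right)}}{2888} = \frac{4}{2888} = 4 \cdot \frac{1}{2888} = \frac{1}{722}$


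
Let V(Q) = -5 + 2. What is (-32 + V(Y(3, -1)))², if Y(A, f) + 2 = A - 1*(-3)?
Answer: 1225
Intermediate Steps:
Y(A, f) = 1 + A (Y(A, f) = -2 + (A - 1*(-3)) = -2 + (A + 3) = -2 + (3 + A) = 1 + A)
V(Q) = -3
(-32 + V(Y(3, -1)))² = (-32 - 3)² = (-35)² = 1225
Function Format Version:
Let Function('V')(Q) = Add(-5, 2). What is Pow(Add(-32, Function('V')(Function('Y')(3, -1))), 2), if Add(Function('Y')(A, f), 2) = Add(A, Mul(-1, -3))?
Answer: 1225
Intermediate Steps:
Function('Y')(A, f) = Add(1, A) (Function('Y')(A, f) = Add(-2, Add(A, Mul(-1, -3))) = Add(-2, Add(A, 3)) = Add(-2, Add(3, A)) = Add(1, A))
Function('V')(Q) = -3
Pow(Add(-32, Function('V')(Function('Y')(3, -1))), 2) = Pow(Add(-32, -3), 2) = Pow(-35, 2) = 1225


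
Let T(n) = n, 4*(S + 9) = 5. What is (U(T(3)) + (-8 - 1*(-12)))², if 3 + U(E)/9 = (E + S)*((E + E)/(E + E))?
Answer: 69169/16 ≈ 4323.1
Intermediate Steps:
S = -31/4 (S = -9 + (¼)*5 = -9 + 5/4 = -31/4 ≈ -7.7500)
U(E) = -387/4 + 9*E (U(E) = -27 + 9*((E - 31/4)*((E + E)/(E + E))) = -27 + 9*((-31/4 + E)*((2*E)/((2*E)))) = -27 + 9*((-31/4 + E)*((2*E)*(1/(2*E)))) = -27 + 9*((-31/4 + E)*1) = -27 + 9*(-31/4 + E) = -27 + (-279/4 + 9*E) = -387/4 + 9*E)
(U(T(3)) + (-8 - 1*(-12)))² = ((-387/4 + 9*3) + (-8 - 1*(-12)))² = ((-387/4 + 27) + (-8 + 12))² = (-279/4 + 4)² = (-263/4)² = 69169/16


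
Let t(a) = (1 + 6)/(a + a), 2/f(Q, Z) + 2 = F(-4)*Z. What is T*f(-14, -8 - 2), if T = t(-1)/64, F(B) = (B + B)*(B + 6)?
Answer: -7/10112 ≈ -0.00069225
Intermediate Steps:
F(B) = 2*B*(6 + B) (F(B) = (2*B)*(6 + B) = 2*B*(6 + B))
f(Q, Z) = 2/(-2 - 16*Z) (f(Q, Z) = 2/(-2 + (2*(-4)*(6 - 4))*Z) = 2/(-2 + (2*(-4)*2)*Z) = 2/(-2 - 16*Z))
t(a) = 7/(2*a) (t(a) = 7/((2*a)) = 7*(1/(2*a)) = 7/(2*a))
T = -7/128 (T = ((7/2)/(-1))/64 = ((7/2)*(-1))*(1/64) = -7/2*1/64 = -7/128 ≈ -0.054688)
T*f(-14, -8 - 2) = -(-7)/(128*(1 + 8*(-8 - 2))) = -(-7)/(128*(1 + 8*(-10))) = -(-7)/(128*(1 - 80)) = -(-7)/(128*(-79)) = -(-7)*(-1)/(128*79) = -7/128*1/79 = -7/10112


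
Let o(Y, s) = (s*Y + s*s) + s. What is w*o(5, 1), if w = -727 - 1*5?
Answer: -5124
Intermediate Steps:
w = -732 (w = -727 - 5 = -732)
o(Y, s) = s + s² + Y*s (o(Y, s) = (Y*s + s²) + s = (s² + Y*s) + s = s + s² + Y*s)
w*o(5, 1) = -732*(1 + 5 + 1) = -732*7 = -5124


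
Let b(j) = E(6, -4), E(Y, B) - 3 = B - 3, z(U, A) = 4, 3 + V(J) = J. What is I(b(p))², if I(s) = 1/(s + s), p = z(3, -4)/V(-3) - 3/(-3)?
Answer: 1/64 ≈ 0.015625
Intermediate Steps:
V(J) = -3 + J
E(Y, B) = B (E(Y, B) = 3 + (B - 3) = 3 + (-3 + B) = B)
p = ⅓ (p = 4/(-3 - 3) - 3/(-3) = 4/(-6) - 3*(-⅓) = 4*(-⅙) + 1 = -⅔ + 1 = ⅓ ≈ 0.33333)
b(j) = -4
I(s) = 1/(2*s)
I(b(p))² = ((½)/(-4))² = ((½)*(-¼))² = (-⅛)² = 1/64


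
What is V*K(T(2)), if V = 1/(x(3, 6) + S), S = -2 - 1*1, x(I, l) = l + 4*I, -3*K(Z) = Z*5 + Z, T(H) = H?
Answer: -4/15 ≈ -0.26667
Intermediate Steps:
K(Z) = -2*Z (K(Z) = -(Z*5 + Z)/3 = -(5*Z + Z)/3 = -2*Z)
S = -3 (S = -2 - 1 = -3)
V = 1/15 (V = 1/((6 + 4*3) - 3) = 1/((6 + 12) - 3) = 1/(18 - 3) = 1/15 ≈ 0.066667)
V*K(T(2)) = (-2*2)/15 = (1/15)*(-4) = -4/15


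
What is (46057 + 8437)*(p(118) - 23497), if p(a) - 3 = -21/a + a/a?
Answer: -75533997165/59 ≈ -1.2802e+9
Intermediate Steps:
p(a) = 4 - 21/a (p(a) = 3 + (-21/a + a/a) = 3 + (-21/a + 1) = 3 + (1 - 21/a) = 4 - 21/a)
(46057 + 8437)*(p(118) - 23497) = (46057 + 8437)*((4 - 21/118) - 23497) = 54494*((4 - 21*1/118) - 23497) = 54494*((4 - 21/118) - 23497) = 54494*(451/118 - 23497) = 54494*(-2772195/118) = -75533997165/59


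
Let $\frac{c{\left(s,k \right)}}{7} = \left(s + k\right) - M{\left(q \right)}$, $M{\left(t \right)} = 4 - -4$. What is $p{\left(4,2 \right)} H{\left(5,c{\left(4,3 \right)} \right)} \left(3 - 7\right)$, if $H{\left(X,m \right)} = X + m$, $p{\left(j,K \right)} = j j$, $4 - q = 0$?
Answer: $128$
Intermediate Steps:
$q = 4$ ($q = 4 - 0 = 4 + 0 = 4$)
$M{\left(t \right)} = 8$ ($M{\left(t \right)} = 4 + 4 = 8$)
$p{\left(j,K \right)} = j^{2}$
$c{\left(s,k \right)} = -56 + 7 k + 7 s$ ($c{\left(s,k \right)} = 7 \left(\left(s + k\right) - 8\right) = 7 \left(\left(k + s\right) - 8\right) = 7 \left(-8 + k + s\right) = -56 + 7 k + 7 s$)
$p{\left(4,2 \right)} H{\left(5,c{\left(4,3 \right)} \right)} \left(3 - 7\right) = 4^{2} \left(5 + \left(-56 + 7 \cdot 3 + 7 \cdot 4\right)\right) \left(3 - 7\right) = 16 \left(5 + \left(-56 + 21 + 28\right)\right) \left(-4\right) = 16 \left(5 - 7\right) \left(-4\right) = 16 \left(-2\right) \left(-4\right) = \left(-32\right) \left(-4\right) = 128$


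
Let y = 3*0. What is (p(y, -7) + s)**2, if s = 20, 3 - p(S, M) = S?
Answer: 529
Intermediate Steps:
y = 0
p(S, M) = 3 - S
(p(y, -7) + s)**2 = ((3 - 1*0) + 20)**2 = ((3 + 0) + 20)**2 = (3 + 20)**2 = 23**2 = 529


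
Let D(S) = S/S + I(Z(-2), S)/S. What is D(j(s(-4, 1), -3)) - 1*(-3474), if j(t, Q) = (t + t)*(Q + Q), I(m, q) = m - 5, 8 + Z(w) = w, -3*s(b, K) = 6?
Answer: 27795/8 ≈ 3474.4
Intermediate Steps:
s(b, K) = -2 (s(b, K) = -⅓*6 = -2)
Z(w) = -8 + w
I(m, q) = -5 + m
j(t, Q) = 4*Q*t (j(t, Q) = (2*t)*(2*Q) = 4*Q*t)
D(S) = 1 - 15/S (D(S) = S/S + (-5 + (-8 - 2))/S = 1 + (-5 - 10)/S = 1 - 15/S)
D(j(s(-4, 1), -3)) - 1*(-3474) = (-15 + 4*(-3)*(-2))/((4*(-3)*(-2))) - 1*(-3474) = (-15 + 24)/24 + 3474 = (1/24)*9 + 3474 = 3/8 + 3474 = 27795/8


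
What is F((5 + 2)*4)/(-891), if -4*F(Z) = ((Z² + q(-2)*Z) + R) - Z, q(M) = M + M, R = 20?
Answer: 166/891 ≈ 0.18631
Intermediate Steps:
q(M) = 2*M
F(Z) = -5 - Z²/4 + 5*Z/4 (F(Z) = -(((Z² + (2*(-2))*Z) + 20) - Z)/4 = -(((Z² - 4*Z) + 20) - Z)/4 = -((20 + Z² - 4*Z) - Z)/4 = -(20 + Z² - 5*Z)/4 = -5 - Z²/4 + 5*Z/4)
F((5 + 2)*4)/(-891) = (-5 - 16*(5 + 2)²/4 + 5*((5 + 2)*4)/4)/(-891) = (-5 - (7*4)²/4 + 5*(7*4)/4)*(-1/891) = (-5 - ¼*28² + (5/4)*28)*(-1/891) = (-5 - ¼*784 + 35)*(-1/891) = (-5 - 196 + 35)*(-1/891) = -166*(-1/891) = 166/891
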